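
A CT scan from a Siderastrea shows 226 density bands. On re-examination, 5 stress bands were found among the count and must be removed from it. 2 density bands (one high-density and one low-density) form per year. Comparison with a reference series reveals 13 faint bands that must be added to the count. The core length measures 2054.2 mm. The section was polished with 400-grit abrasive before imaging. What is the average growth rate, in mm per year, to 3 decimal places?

True density band count = 226 − 5 + 13 = 234.
Dividing by 2 density bands per year: 234 / 2 = 117 years.
2054.2 mm over 117 years gives 2054.2 / 117 ≈ 17.557 mm per year.

17.557 mm per year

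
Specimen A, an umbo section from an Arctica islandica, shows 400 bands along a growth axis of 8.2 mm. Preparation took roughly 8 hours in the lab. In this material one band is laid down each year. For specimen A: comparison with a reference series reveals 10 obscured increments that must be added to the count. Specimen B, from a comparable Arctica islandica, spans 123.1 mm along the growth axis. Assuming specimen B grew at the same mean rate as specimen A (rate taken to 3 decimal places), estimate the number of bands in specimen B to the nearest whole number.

6155 bands

Specimen A: correcting the raw count gives 400 + 10 = 410 true bands.
A: Mean rate = 8.2 mm / 410 years ≈ 0.020 mm/year.
Specimen B: 123.1 mm / 0.020 mm per year = 6155.00 years ≈ 6155 bands.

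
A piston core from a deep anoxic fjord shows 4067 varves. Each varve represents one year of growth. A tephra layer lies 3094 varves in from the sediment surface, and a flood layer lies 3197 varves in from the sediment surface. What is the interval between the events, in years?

The two markers are separated by 3197 − 3094 = 103 varves.
At one varve per year, 103 years elapsed between them.

103 years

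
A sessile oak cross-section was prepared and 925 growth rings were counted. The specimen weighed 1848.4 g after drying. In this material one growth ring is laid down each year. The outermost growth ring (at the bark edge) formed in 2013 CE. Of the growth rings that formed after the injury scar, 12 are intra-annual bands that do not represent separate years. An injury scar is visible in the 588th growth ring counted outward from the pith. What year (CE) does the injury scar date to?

1688 CE

The injury scar sits at growth ring 588 from the pith, so 925 − 588 = 337 growth rings formed after it.
337 − 12 false = 325 true growth rings after the injury scar.
2013 − 325 = 1688 CE.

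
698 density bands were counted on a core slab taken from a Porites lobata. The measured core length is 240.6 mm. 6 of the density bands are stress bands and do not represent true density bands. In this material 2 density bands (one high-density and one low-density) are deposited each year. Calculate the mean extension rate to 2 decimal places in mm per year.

After corrections the count is 698 − 6 = 692 density bands.
692 density bands at 2 per year is 692 / 2 = 346 years.
Mean rate = 240.6 mm / 346 years ≈ 0.70 mm per year.

0.70 mm per year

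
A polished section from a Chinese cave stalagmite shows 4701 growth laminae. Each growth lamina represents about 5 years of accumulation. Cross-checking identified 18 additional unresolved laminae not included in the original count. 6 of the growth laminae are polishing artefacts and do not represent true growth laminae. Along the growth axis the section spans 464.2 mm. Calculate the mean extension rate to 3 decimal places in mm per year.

0.020 mm per year

Correcting the raw count gives 4701 − 6 + 18 = 4713 true growth laminae.
Multiplying by 5 years per growth lamina: 4713 × 5 = 23565 years.
Mean rate = 464.2 mm / 23565 years ≈ 0.020 mm per year.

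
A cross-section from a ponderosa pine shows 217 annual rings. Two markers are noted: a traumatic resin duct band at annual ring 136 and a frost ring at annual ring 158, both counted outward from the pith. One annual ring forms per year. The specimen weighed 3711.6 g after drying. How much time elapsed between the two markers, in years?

The two markers are separated by 158 − 136 = 22 annual rings.
That is 22 years at one annual ring per year.

22 yr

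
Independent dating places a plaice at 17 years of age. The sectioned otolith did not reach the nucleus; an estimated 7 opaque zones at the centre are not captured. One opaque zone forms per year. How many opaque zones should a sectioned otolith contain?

10 opaque zones

At one opaque zone per year, 17 years correspond to 17 opaque zones.
Subtracting the 7 opaque zones not captured gives 17 − 7 = 10 opaque zones in the record.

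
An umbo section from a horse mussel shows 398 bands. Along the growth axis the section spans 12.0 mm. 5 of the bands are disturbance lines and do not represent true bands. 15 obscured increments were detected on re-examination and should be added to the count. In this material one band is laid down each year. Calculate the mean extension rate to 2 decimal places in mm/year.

True band count = 398 − 5 + 15 = 408.
Mean rate = 12.0 mm / 408 years ≈ 0.03 mm/year.

0.03 mm/year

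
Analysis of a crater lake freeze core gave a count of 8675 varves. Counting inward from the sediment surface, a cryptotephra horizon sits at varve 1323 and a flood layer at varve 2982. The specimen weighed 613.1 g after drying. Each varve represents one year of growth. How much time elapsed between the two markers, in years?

1659 years

The two markers are separated by 2982 − 1323 = 1659 varves.
At one varve per year, 1659 years elapsed between them.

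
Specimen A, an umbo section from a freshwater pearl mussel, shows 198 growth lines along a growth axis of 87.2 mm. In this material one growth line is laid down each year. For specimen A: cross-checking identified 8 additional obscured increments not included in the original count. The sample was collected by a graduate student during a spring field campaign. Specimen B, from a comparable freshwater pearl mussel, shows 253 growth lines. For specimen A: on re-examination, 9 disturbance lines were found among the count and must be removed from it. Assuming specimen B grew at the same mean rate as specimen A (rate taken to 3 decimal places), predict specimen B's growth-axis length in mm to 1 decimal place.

112.1 mm

Specimen A: true growth line count = 198 − 9 + 8 = 197.
A: Extension rate ≈ 87.2 / 197 = 0.443 mm/year.
Length of B = 0.443 × 253 = 112.1 mm.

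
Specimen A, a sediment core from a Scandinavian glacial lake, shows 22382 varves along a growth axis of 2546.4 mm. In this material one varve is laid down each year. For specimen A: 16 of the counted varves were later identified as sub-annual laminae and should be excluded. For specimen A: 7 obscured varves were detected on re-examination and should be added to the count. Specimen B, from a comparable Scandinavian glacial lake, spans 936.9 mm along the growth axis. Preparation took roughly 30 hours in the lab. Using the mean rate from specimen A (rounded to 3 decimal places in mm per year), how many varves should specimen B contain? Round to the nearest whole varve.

Specimen A: adjusted count: 22382 − 16 + 7 = 22373 varves.
A: 2546.4 mm over 22373 years gives 2546.4 / 22373 ≈ 0.114 mm per year.
For B, 936.9 / 0.114 = 8218.42 years ≈ 8218 varves.

8218 varves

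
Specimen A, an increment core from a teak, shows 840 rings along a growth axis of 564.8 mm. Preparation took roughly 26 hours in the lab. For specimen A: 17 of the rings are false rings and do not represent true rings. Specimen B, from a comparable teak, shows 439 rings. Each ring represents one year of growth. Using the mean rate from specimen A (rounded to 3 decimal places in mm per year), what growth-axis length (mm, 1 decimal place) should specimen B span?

301.2 mm

Specimen A: adjusted count: 840 − 17 = 823 rings.
A: Extension rate ≈ 564.8 / 823 = 0.686 mm/year.
B's length ≈ 0.686 × 439 = 301.2 mm.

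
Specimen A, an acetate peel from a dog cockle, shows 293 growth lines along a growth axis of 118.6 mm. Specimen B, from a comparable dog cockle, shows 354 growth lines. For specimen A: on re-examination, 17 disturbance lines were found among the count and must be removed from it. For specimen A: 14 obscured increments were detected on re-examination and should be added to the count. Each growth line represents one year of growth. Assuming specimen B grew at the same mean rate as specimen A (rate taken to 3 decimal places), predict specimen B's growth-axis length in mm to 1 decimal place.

144.8 mm

Specimen A: after corrections the count is 293 − 17 + 14 = 290 growth lines.
A: 118.6 mm over 290 years gives 118.6 / 290 ≈ 0.409 mm/year.
Length of B = 0.409 × 354 = 144.8 mm.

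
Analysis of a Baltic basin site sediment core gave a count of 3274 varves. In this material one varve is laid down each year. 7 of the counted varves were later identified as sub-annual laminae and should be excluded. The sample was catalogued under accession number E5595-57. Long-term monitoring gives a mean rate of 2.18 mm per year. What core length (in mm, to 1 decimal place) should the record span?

Correcting the raw count gives 3274 − 7 = 3267 true varves.
Length ≈ 2.18 × 3267 = 7122.1 mm.

7122.1 mm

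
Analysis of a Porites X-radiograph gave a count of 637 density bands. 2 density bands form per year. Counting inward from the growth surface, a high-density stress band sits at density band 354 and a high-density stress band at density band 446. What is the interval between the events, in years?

Separation: 446 − 354 = 92 density bands.
Dividing by 2 density bands per year: 92 / 2 = 46 years.

46 years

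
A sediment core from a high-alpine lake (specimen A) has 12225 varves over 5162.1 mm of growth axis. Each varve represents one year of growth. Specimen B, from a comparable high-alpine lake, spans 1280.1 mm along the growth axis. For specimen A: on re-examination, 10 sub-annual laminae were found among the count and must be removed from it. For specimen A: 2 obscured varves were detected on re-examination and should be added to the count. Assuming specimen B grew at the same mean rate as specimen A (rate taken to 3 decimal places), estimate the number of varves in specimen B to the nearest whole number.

3026 varves

Specimen A: correcting the raw count gives 12225 − 10 + 2 = 12217 true varves.
A: Mean rate = 5162.1 mm / 12217 years ≈ 0.423 mm per year.
For B, 1280.1 / 0.423 = 3026.24 years ≈ 3026 varves.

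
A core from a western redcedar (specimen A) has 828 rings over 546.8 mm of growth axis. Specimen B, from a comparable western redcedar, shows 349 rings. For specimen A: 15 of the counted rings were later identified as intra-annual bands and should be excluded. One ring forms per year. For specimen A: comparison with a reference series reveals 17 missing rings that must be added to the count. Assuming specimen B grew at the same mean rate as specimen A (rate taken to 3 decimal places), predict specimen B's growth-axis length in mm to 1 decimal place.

Specimen A: correcting the raw count gives 828 − 15 + 17 = 830 true rings.
A: 546.8 mm over 830 years gives 546.8 / 830 ≈ 0.659 mm/yr.
For B, 0.659 mm/year × 349 years = 230.0 mm.

230.0 mm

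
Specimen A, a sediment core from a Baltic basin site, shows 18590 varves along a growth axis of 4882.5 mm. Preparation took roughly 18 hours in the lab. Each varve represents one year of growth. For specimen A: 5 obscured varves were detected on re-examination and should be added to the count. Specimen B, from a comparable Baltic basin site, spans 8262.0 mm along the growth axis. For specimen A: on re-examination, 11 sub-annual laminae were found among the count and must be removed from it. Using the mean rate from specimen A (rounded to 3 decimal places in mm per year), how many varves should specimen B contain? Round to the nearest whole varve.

Specimen A: true varve count = 18590 − 11 + 5 = 18584.
A: 4882.5 mm over 18584 years gives 4882.5 / 18584 ≈ 0.263 mm/year.
For B, 8262.0 / 0.263 = 31414.45 years ≈ 31414 varves.

31414 varves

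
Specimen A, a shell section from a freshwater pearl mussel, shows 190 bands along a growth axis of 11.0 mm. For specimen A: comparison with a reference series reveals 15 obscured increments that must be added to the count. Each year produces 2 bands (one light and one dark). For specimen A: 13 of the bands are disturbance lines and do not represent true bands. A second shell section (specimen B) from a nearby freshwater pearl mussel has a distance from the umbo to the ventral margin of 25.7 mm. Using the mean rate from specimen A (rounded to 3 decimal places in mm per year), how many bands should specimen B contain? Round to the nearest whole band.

447 bands

Specimen A: true band count = 190 − 13 + 15 = 192.
Specimen A: with 2 bands per year, 192 / 2 = 96 years.
A: Extension rate ≈ 11.0 / 96 = 0.115 mm per year.
Specimen B: 25.7 mm / 0.115 mm per year = 223.48 years; at 2 bands per year that is 223.48 × 2 ≈ 447 bands.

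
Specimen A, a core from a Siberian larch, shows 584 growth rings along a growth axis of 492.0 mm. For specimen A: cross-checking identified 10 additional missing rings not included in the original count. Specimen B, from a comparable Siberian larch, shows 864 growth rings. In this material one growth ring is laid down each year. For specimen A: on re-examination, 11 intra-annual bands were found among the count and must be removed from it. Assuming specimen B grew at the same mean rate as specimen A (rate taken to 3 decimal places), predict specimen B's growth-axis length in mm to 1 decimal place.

729.2 mm

Specimen A: after corrections the count is 584 − 11 + 10 = 583 growth rings.
A: 492.0 mm over 583 years gives 492.0 / 583 ≈ 0.844 mm per year.
For B, 0.844 mm/year × 864 years = 729.2 mm.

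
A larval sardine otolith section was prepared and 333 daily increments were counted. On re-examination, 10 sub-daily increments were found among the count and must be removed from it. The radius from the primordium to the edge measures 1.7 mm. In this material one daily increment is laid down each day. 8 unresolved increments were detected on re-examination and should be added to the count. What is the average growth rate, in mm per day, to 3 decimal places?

0.005 mm per day

Correcting the raw count gives 333 − 10 + 8 = 331 true daily increments.
Mean rate = 1.7 mm / 331 days ≈ 0.005 mm per day.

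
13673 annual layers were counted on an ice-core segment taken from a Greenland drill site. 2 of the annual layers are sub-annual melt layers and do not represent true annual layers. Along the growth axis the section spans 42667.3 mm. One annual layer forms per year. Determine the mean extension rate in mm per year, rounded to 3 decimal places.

After corrections the count is 13673 − 2 = 13671 annual layers.
Mean rate = 42667.3 mm / 13671 years ≈ 3.121 mm per year.

3.121 mm per year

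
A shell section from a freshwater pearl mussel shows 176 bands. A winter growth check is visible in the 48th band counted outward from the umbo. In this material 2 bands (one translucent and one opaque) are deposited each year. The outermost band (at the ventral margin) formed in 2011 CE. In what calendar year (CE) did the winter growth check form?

Between band 48 and the ventral margin there are 176 − 48 = 128 bands.
Dividing by 2 bands per year: 128 / 2 = 64 years.
Counting back 64 years from 2011 CE places the winter growth check in 2011 − 64 = 1947 CE.

1947 CE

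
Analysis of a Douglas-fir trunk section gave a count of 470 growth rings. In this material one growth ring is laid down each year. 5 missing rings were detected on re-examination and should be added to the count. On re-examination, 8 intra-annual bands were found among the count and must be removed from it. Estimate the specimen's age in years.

Adjusted count: 470 − 8 + 5 = 467 growth rings.
With a one-to-one growth ring periodicity this is 467 years.

467 years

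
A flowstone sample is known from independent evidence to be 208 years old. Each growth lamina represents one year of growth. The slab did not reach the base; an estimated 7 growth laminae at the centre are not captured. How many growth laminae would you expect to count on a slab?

At one growth lamina per year, 208 years correspond to 208 growth laminae.
Less the 7 uncaptured growth laminae: 208 − 7 = 201.

201 growth laminae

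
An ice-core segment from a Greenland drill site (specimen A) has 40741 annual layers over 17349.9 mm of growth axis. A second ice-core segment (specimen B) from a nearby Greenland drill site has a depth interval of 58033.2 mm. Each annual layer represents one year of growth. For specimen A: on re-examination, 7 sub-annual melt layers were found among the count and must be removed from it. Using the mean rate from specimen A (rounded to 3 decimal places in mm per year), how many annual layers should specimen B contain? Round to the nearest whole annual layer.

Specimen A: correcting the raw count gives 40741 − 7 = 40734 true annual layers.
A: Extension rate ≈ 17349.9 / 40734 = 0.426 mm/yr.
Specimen B: 58033.2 mm / 0.426 mm per year = 136228.17 years ≈ 136228 annual layers.

136228 annual layers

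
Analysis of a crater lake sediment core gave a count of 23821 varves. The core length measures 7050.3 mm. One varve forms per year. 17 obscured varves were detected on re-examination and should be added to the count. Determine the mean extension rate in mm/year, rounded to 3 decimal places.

0.296 mm/year

True varve count = 23821 + 17 = 23838.
7050.3 mm over 23838 years gives 7050.3 / 23838 ≈ 0.296 mm/year.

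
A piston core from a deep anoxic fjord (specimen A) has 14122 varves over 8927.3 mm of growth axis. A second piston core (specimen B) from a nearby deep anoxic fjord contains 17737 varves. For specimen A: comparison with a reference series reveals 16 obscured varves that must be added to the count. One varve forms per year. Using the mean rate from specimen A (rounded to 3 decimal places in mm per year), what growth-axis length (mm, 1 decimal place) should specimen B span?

11192.0 mm

Specimen A: true varve count = 14122 + 16 = 14138.
A: Mean rate = 8927.3 mm / 14138 years ≈ 0.631 mm/year.
For B, 0.631 mm/year × 17737 years = 11192.0 mm.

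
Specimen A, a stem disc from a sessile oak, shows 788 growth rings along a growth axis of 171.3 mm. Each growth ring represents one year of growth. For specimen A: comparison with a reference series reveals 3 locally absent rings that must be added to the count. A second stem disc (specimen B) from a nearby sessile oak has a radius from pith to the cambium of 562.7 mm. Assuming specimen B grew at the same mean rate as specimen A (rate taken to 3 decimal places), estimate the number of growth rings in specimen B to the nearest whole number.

2593 growth rings

Specimen A: adjusted count: 788 + 3 = 791 growth rings.
A: 171.3 mm over 791 years gives 171.3 / 791 ≈ 0.217 mm per year.
For B, 562.7 / 0.217 = 2593.09 years ≈ 2593 growth rings.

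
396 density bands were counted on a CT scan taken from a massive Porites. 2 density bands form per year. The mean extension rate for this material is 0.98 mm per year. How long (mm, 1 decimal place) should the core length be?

194.0 mm

Dividing by 2 density bands per year: 396 / 2 = 198 years.
198 years at 0.98 mm/year gives 0.98 × 198 = 194.0 mm.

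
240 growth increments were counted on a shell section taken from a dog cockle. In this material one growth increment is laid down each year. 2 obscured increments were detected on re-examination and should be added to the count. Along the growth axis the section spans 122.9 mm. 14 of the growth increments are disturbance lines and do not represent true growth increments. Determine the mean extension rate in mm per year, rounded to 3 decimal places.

Adjusted count: 240 − 14 + 2 = 228 growth increments.
Mean rate = 122.9 mm / 228 years ≈ 0.539 mm per year.

0.539 mm per year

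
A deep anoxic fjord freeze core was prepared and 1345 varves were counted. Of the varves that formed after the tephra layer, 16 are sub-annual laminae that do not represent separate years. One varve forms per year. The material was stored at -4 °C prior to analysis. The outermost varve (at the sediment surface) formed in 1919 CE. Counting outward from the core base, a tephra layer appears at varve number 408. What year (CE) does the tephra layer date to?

998 CE

The tephra layer sits at varve 408 from the core base, so 1345 − 408 = 937 varves formed after it.
937 − 16 false = 921 true varves after the tephra layer.
Counting back 921 years from 1919 CE places the tephra layer in 1919 − 921 = 998 CE.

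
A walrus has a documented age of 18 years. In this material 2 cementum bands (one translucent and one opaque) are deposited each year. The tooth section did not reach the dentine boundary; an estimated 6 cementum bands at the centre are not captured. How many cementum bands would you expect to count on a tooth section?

30 cementum bands

18 years at 2 cementum bands per year gives 18 × 2 = 36 cementum bands.
Less the 6 uncaptured cementum bands: 36 − 6 = 30.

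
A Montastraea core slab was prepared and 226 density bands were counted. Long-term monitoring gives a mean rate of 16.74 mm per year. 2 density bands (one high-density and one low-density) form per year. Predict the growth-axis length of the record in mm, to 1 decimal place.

1891.6 mm

226 density bands at 2 per year is 226 / 2 = 113 years.
Length ≈ 16.74 × 113 = 1891.6 mm.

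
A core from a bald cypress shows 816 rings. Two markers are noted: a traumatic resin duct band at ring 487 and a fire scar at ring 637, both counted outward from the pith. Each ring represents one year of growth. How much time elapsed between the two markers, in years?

150 years

The two markers are separated by 637 − 487 = 150 rings.
That is 150 years at one ring per year.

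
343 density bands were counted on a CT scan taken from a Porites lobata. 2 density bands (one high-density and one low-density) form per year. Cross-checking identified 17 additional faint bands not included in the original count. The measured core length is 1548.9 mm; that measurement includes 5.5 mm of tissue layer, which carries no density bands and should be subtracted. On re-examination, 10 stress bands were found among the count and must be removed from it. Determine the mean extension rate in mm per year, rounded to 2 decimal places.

8.82 mm per year

Correcting the raw count gives 343 − 10 + 17 = 350 true density bands.
Dividing by 2 density bands per year: 350 / 2 = 175 years.
Removing the 5.5 mm offcut leaves 1548.9 − 5.5 = 1543.4 mm.
1543.4 mm over 175 years gives 1543.4 / 175 ≈ 8.82 mm per year.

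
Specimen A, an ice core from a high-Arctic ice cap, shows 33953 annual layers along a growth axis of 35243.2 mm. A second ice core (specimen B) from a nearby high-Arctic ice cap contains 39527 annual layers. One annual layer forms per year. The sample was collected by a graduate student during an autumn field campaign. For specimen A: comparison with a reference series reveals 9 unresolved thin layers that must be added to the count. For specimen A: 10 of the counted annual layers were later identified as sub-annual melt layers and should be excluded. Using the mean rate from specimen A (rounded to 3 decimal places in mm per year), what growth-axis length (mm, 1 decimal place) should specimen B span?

41029.0 mm

Specimen A: true annual layer count = 33953 − 10 + 9 = 33952.
A: 35243.2 mm over 33952 years gives 35243.2 / 33952 ≈ 1.038 mm/yr.
For B, 1.038 mm/year × 39527 years = 41029.0 mm.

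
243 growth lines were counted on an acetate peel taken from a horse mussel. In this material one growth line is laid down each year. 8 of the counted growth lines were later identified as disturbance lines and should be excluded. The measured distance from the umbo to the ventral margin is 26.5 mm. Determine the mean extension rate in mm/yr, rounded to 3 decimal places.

0.113 mm/yr

Correcting the raw count gives 243 − 8 = 235 true growth lines.
Extension rate ≈ 26.5 / 235 = 0.113 mm/yr.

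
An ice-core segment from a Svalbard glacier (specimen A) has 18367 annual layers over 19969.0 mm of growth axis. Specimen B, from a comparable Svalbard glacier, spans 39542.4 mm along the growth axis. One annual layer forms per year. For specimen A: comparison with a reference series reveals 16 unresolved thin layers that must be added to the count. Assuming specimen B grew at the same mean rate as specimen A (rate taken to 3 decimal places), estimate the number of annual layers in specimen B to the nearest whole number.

36411 annual layers

Specimen A: correcting the raw count gives 18367 + 16 = 18383 true annual layers.
A: 19969.0 mm over 18383 years gives 19969.0 / 18383 ≈ 1.086 mm per year.
B spans 39542.4 / 1.086 = 36411.05 years ≈ 36411 annual layers.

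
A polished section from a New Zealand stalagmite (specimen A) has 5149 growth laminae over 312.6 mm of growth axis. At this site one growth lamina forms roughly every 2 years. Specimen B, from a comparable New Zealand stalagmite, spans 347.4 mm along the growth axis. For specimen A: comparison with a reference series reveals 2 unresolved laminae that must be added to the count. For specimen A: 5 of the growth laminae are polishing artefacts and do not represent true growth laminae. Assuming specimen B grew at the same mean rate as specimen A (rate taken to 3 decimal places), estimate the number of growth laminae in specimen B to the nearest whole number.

Specimen A: correcting the raw count gives 5149 − 5 + 2 = 5146 true growth laminae.
Specimen A: 5146 growth laminae at 2 years each span 5146 × 2 = 10292 years.
A: 312.6 mm over 10292 years gives 312.6 / 10292 ≈ 0.030 mm per year.
Specimen B: 347.4 mm / 0.030 mm per year = 11580.00 years; at 2 years per growth lamina that is 11580.00 / 2 ≈ 5790 growth laminae.

5790 growth laminae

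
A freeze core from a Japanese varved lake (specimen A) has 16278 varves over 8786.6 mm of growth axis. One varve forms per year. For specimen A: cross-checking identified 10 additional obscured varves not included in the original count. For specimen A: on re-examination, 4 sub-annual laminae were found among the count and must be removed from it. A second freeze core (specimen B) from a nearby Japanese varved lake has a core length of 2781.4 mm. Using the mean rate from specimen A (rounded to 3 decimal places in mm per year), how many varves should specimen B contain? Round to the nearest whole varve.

5151 varves

Specimen A: correcting the raw count gives 16278 − 4 + 10 = 16284 true varves.
A: Mean rate = 8786.6 mm / 16284 years ≈ 0.540 mm/yr.
Specimen B: 2781.4 mm / 0.540 mm per year = 5150.74 years ≈ 5151 varves.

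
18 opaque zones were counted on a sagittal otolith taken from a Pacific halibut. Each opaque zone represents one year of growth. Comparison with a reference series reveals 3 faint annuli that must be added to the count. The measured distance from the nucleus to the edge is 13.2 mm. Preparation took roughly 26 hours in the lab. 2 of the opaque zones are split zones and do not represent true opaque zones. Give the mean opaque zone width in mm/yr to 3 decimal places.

True opaque zone count = 18 − 2 + 3 = 19.
Extension rate ≈ 13.2 / 19 = 0.695 mm/yr.

0.695 mm/yr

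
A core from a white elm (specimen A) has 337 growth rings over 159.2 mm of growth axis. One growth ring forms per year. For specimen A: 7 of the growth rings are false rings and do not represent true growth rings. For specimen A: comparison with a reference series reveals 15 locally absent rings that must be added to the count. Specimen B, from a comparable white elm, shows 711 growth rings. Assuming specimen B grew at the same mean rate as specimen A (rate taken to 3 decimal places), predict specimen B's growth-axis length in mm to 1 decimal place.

Specimen A: true growth ring count = 337 − 7 + 15 = 345.
A: Mean rate = 159.2 mm / 345 years ≈ 0.461 mm per year.
B's length ≈ 0.461 × 711 = 327.8 mm.

327.8 mm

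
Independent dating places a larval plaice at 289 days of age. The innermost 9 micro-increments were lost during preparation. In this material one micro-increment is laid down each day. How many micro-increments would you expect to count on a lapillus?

280 micro-increments

One micro-increment per day gives 289 micro-increments over 289 days.
Less the 9 uncaptured micro-increments: 289 − 9 = 280.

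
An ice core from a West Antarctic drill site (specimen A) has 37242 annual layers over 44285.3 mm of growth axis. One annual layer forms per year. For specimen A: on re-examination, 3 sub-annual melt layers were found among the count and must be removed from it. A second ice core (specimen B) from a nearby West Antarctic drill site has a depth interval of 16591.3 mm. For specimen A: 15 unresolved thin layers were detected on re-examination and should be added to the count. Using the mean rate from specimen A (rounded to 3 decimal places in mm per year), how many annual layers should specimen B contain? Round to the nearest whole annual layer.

Specimen A: adjusted count: 37242 − 3 + 15 = 37254 annual layers.
A: 44285.3 mm over 37254 years gives 44285.3 / 37254 ≈ 1.189 mm/year.
For B, 16591.3 / 1.189 = 13953.99 years ≈ 13954 annual layers.

13954 annual layers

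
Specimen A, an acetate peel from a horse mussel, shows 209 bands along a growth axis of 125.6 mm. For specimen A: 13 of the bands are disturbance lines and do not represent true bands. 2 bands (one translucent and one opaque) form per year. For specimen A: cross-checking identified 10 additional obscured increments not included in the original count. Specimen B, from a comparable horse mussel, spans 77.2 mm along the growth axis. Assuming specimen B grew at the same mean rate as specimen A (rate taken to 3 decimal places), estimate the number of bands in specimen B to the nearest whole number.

127 bands

Specimen A: after corrections the count is 209 − 13 + 10 = 206 bands.
Specimen A: dividing by 2 bands per year: 206 / 2 = 103 years.
A: 125.6 mm over 103 years gives 125.6 / 103 ≈ 1.219 mm per year.
B spans 77.2 / 1.219 = 63.33 years; at 2 bands per year that is 63.33 × 2 ≈ 127 bands.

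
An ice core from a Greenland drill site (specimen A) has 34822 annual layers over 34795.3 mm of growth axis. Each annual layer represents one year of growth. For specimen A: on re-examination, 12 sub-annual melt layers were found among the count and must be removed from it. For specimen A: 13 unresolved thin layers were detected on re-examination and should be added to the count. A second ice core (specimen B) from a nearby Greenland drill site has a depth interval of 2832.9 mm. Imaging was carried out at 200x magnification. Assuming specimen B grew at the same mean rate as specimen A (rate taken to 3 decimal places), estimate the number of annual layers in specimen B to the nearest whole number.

Specimen A: after corrections the count is 34822 − 12 + 13 = 34823 annual layers.
A: Extension rate ≈ 34795.3 / 34823 = 0.999 mm per year.
Specimen B: 2832.9 mm / 0.999 mm per year = 2835.74 years ≈ 2836 annual layers.

2836 annual layers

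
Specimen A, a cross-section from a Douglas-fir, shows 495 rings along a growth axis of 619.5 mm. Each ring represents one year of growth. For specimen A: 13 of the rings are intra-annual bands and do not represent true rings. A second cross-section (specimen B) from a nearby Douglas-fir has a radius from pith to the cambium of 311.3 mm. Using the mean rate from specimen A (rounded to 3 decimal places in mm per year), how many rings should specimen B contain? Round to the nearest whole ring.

Specimen A: correcting the raw count gives 495 − 13 = 482 true rings.
A: Mean rate = 619.5 mm / 482 years ≈ 1.285 mm per year.
B spans 311.3 / 1.285 = 242.26 years ≈ 242 rings.

242 rings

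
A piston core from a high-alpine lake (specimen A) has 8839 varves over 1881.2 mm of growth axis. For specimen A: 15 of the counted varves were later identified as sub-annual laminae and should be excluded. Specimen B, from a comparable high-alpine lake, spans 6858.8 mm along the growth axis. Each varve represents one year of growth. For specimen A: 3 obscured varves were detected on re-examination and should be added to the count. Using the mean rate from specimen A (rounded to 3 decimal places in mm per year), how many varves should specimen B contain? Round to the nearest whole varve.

32201 varves

Specimen A: true varve count = 8839 − 15 + 3 = 8827.
A: Mean rate = 1881.2 mm / 8827 years ≈ 0.213 mm/yr.
Specimen B: 6858.8 mm / 0.213 mm per year = 32200.94 years ≈ 32201 varves.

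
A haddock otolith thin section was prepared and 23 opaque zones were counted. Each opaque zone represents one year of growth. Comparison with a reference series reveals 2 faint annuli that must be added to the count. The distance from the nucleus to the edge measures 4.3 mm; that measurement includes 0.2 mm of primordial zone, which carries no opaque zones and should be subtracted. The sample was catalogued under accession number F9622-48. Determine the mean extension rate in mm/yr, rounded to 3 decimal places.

0.164 mm/yr

True opaque zone count = 23 + 2 = 25.
Removing the 0.2 mm offcut leaves 4.3 − 0.2 = 4.1 mm.
Mean rate = 4.1 mm / 25 years ≈ 0.164 mm/yr.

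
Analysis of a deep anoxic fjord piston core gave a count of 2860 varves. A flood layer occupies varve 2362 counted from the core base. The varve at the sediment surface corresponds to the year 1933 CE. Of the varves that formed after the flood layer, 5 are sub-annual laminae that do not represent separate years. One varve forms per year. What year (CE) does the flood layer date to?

Between varve 2362 and the sediment surface there are 2860 − 2362 = 498 varves.
Excluding 5 false varves: 498 − 5 = 493.
The varve at the sediment surface is 1933 CE, so the flood layer dates to 1933 − 493 = 1440 CE.

1440 CE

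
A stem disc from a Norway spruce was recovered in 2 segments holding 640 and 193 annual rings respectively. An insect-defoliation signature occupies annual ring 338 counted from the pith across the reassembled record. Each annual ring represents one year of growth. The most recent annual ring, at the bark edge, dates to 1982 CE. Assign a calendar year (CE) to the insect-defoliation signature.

1487 CE

Total annual rings = 640 + 193 = 833.
The insect-defoliation signature sits at annual ring 338 from the pith, so 833 − 338 = 495 annual rings formed after it.
Counting back 495 years from 1982 CE places the insect-defoliation signature in 1982 − 495 = 1487 CE.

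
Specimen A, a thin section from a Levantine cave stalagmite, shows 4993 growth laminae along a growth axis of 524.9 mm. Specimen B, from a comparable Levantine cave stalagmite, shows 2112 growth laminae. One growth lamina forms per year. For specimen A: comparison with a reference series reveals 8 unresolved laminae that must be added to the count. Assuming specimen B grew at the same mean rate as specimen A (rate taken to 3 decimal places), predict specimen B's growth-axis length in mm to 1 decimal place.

221.8 mm

Specimen A: correcting the raw count gives 4993 + 8 = 5001 true growth laminae.
A: 524.9 mm over 5001 years gives 524.9 / 5001 ≈ 0.105 mm/yr.
For B, 0.105 mm/year × 2112 years = 221.8 mm.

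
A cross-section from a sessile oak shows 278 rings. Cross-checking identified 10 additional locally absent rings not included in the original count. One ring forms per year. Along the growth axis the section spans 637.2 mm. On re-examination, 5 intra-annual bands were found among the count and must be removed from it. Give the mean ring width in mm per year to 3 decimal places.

2.252 mm per year

Adjusted count: 278 − 5 + 10 = 283 rings.
Extension rate ≈ 637.2 / 283 = 2.252 mm per year.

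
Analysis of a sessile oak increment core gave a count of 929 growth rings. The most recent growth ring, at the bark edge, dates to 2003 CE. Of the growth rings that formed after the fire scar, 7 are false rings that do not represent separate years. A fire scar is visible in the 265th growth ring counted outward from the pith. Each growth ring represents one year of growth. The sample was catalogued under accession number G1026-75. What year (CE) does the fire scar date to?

Between growth ring 265 and the bark edge there are 929 − 265 = 664 growth rings.
Excluding 7 false growth rings: 664 − 7 = 657.
The growth ring at the bark edge is 2003 CE, so the fire scar dates to 2003 − 657 = 1346 CE.

1346 CE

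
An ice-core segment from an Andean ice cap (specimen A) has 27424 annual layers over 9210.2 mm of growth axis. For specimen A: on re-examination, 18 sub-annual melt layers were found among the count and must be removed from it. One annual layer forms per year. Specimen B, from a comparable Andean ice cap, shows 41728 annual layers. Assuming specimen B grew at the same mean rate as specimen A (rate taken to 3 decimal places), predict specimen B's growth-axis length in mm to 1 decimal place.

Specimen A: after corrections the count is 27424 − 18 = 27406 annual layers.
A: Mean rate = 9210.2 mm / 27406 years ≈ 0.336 mm per year.
For B, 0.336 mm/year × 41728 years = 14020.6 mm.

14020.6 mm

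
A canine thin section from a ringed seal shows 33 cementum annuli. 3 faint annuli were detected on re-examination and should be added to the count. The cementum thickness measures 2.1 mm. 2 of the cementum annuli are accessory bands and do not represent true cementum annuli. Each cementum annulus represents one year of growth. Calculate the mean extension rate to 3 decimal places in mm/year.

Correcting the raw count gives 33 − 2 + 3 = 34 true cementum annuli.
Extension rate ≈ 2.1 / 34 = 0.062 mm/year.

0.062 mm/year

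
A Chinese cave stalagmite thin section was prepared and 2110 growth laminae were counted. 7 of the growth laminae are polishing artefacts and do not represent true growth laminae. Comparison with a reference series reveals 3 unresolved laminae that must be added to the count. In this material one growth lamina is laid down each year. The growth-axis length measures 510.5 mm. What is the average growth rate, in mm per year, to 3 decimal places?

0.242 mm per year

Adjusted count: 2110 − 7 + 3 = 2106 growth laminae.
510.5 mm over 2106 years gives 510.5 / 2106 ≈ 0.242 mm per year.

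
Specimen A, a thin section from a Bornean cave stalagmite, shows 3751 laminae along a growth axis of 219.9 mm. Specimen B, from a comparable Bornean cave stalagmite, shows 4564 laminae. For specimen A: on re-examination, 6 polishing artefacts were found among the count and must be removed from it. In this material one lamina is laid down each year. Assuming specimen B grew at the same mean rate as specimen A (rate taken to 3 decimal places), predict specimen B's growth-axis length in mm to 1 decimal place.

269.3 mm

Specimen A: adjusted count: 3751 − 6 = 3745 laminae.
A: Mean rate = 219.9 mm / 3745 years ≈ 0.059 mm/year.
Length of B = 0.059 × 4564 = 269.3 mm.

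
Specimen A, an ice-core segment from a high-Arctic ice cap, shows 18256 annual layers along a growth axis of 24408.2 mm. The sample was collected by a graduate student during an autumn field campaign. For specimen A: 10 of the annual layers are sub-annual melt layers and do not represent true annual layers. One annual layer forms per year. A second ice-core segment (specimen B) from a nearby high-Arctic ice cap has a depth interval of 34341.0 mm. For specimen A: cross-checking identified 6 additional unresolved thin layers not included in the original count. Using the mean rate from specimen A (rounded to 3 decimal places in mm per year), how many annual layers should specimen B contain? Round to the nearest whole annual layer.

25685 annual layers

Specimen A: adjusted count: 18256 − 10 + 6 = 18252 annual layers.
A: Mean rate = 24408.2 mm / 18252 years ≈ 1.337 mm/year.
Specimen B: 34341.0 mm / 1.337 mm per year = 25685.12 years ≈ 25685 annual layers.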